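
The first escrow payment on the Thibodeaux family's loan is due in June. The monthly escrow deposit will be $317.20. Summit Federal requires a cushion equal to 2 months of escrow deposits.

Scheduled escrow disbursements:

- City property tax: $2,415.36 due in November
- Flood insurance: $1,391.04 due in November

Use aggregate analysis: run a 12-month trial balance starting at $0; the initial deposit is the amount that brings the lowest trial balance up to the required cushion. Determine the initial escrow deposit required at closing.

Cushion = 2 × $317.20 = $634.40
Trial balance (start $0, +$317.20 each month, − disbursements):
  Jun: +$317.20 → $317.20
  Jul: +$317.20 → $634.40
  Aug: +$317.20 → $951.60
  Sep: +$317.20 → $1,268.80
  Oct: +$317.20 → $1,586.00
  Nov: +$317.20 − $3,806.40 → -$1,903.20
  Dec: +$317.20 → -$1,586.00
  Jan: +$317.20 → -$1,268.80
  Feb: +$317.20 → -$951.60
  Mar: +$317.20 → -$634.40
  Apr: +$317.20 → -$317.20
  May: +$317.20 → $0.00
Lowest trial balance = -$1,903.20 (Nov)
Initial deposit = cushion − low point = $634.40 − (-$1,903.20) = $2,537.60

$2,537.60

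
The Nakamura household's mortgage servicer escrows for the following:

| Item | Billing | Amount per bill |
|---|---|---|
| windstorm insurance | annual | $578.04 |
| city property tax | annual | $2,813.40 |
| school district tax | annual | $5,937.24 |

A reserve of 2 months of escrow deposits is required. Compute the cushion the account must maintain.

Windstorm insurance = $578.04
City property tax = $2,813.40
School district tax = $5,937.24
Combined annual = $9,328.68
Monthly = $9,328.68 / 12 = $777.39
Cushion = 2 × $777.39 = $1,554.78

$1,554.78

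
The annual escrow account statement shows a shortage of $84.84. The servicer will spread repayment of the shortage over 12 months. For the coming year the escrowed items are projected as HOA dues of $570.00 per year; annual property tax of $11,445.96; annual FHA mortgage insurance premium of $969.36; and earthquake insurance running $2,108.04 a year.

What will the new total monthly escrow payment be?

$1,264.85

HOA dues = $570.00 annually
Property tax = $11,445.96 annually
FHA mortgage insurance premium = $969.36 annually
Earthquake insurance = $2,108.04 annually
Yearly total = $15,093.36
Monthly = $15,093.36 ÷ 12 = $1,257.78
Monthly shortage recovery: $84.84 / 12 = $7.07
New monthly escrow = $1,257.78 + $7.07 = $1,264.85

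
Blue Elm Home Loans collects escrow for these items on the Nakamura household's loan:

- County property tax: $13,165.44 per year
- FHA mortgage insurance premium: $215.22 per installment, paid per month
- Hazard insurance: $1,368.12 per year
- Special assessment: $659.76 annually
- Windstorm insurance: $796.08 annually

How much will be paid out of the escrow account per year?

$18,572.04

County property tax: $13,165.44
FHA mortgage insurance premium: $215.22 × 12 = $2,582.64
Hazard insurance: $1,368.12
Special assessment: $659.76
Windstorm insurance: $796.08
Combined annual = $18,572.04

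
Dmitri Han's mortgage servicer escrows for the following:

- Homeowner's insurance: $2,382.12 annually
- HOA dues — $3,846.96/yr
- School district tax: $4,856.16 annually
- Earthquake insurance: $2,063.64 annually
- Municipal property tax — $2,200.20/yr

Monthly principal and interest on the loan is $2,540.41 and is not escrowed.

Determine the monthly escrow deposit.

Homeowner's insurance: $2,382.12
HOA dues: $3,846.96
School district tax: $4,856.16
Earthquake insurance: $2,063.64
Municipal property tax: $2,200.20
Annual escrow total = $2,382.12 + $3,846.96 + $4,856.16 + $2,063.64 + $2,200.20 = $15,349.08
Per month = $15,349.08 / 12 = $1,279.09

$1,279.09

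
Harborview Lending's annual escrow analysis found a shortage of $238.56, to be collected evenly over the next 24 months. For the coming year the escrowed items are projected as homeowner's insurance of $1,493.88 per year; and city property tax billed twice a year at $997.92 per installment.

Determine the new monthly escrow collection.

$300.75

Homeowner's insurance: $1,493.88/yr
City property tax: $997.92 × 2 = $1,995.84/yr
Total annual escrow = $1,493.88 + $1,995.84 = $3,489.72
Per month = $3,489.72 / 12 = $290.81
Monthly shortage recovery: $238.56 ÷ 24 = $9.94
New monthly escrow = $290.81 + $9.94 = $300.75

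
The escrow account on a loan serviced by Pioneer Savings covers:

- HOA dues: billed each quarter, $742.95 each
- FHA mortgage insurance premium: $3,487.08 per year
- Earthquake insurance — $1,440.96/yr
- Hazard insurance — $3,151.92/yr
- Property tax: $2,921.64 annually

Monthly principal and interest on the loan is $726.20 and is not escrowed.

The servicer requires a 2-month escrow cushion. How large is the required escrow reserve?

$2,328.90

HOA dues = $742.95 × 4 = $2,971.80 per year
FHA mortgage insurance premium = $3,487.08 per year
Earthquake insurance = $1,440.96 per year
Hazard insurance = $3,151.92 per year
Property tax = $2,921.64 per year
Yearly total = $13,973.40
Monthly escrow = $13,973.40 ÷ 12 = $1,164.45
Cushion = 2 × $1,164.45 = $2,328.90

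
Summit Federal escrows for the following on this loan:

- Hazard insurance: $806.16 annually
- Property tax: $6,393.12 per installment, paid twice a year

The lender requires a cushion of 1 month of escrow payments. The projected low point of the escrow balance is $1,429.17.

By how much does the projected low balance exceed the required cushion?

$296.47

Hazard insurance: $806.16
Property tax: $6,393.12 × 2 = $12,786.24
Yearly total = $13,592.40
Monthly escrow = $13,592.40 ÷ 12 = $1,132.70
Cushion = 1 × $1,132.70 = $1,132.70
Excess over cushion: $1,429.17 − $1,132.70 = $296.47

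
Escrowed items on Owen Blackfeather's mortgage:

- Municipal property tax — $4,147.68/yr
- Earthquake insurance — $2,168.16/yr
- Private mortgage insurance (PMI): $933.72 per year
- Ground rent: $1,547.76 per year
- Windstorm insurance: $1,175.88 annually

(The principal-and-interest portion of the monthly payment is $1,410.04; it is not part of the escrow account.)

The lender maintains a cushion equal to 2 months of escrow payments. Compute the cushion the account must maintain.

Municipal property tax = $4,147.68 per year
Earthquake insurance = $2,168.16 per year
Private mortgage insurance (PMI) = $933.72 per year
Ground rent = $1,547.76 per year
Windstorm insurance = $1,175.88 per year
Yearly total = $9,973.20
Base monthly escrow = $9,973.20 / 12 = $831.10
Cushion = 2 × $831.10 = $1,662.20

$1,662.20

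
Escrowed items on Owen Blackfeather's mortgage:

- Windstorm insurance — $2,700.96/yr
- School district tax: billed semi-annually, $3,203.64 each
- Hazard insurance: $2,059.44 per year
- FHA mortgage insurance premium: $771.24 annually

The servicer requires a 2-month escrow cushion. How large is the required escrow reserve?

Windstorm insurance — $2,700.96
School district tax — $3,203.64 × 2 = $6,407.28
Hazard insurance — $2,059.44
FHA mortgage insurance premium — $771.24
Yearly total = $11,938.92
Monthly = $11,938.92 / 12 = $994.91
Required cushion = 2 × $994.91 = $1,989.82

$1,989.82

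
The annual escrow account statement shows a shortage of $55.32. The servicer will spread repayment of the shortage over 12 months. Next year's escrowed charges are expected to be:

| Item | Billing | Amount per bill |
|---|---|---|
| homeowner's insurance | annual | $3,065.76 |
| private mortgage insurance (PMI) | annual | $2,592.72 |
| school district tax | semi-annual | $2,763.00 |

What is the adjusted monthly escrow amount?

Homeowner's insurance — $3,065.76
Private mortgage insurance (PMI) — $2,592.72
School district tax — $2,763.00 × 2 = $5,526.00
Total annual escrow = $11,184.48
Base monthly escrow = $11,184.48 / 12 = $932.04
Shortage per month = $55.32 / 12 = $4.61
New monthly escrow = $932.04 + $4.61 = $936.65

$936.65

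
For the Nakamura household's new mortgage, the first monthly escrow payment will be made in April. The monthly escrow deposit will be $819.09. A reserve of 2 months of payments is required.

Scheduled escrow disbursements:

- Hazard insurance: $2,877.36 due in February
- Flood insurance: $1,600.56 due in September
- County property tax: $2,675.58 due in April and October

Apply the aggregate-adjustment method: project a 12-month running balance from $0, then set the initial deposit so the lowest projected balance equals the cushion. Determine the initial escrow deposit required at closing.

Cushion = 2 × $819.09 = $1,638.18
Trial balance (start $0, +$819.09 each month, − disbursements):
  Apr: +$819.09 − $2,675.58 → -$1,856.49
  May: +$819.09 → -$1,037.40
  Jun: +$819.09 → -$218.31
  Jul: +$819.09 → $600.78
  Aug: +$819.09 → $1,419.87
  Sep: +$819.09 − $1,600.56 → $638.40
  Oct: +$819.09 − $2,675.58 → -$1,218.09
  Nov: +$819.09 → -$399.00
  Dec: +$819.09 → $420.09
  Jan: +$819.09 → $1,239.18
  Feb: +$819.09 − $2,877.36 → -$819.09
  Mar: +$819.09 → $0.00
Lowest trial balance = -$1,856.49 (Apr)
Initial deposit = cushion − low point = $1,638.18 − (-$1,856.49) = $3,494.67

$3,494.67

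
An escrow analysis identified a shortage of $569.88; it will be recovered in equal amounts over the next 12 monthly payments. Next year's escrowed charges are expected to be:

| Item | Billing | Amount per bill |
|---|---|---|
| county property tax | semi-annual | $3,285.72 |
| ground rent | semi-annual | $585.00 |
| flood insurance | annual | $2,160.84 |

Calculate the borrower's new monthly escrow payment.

County property tax: $3,285.72 × 2 = $6,571.44 annually
Ground rent: $585.00 × 2 = $1,170.00 annually
Flood insurance: $2,160.84 annually
Annual escrow total = $6,571.44 + $1,170.00 + $2,160.84 = $9,902.28
Monthly = $9,902.28 / 12 = $825.19
Shortage per month = $569.88 / 12 = $47.49
Adjusted monthly = $825.19 + $47.49 = $872.68

$872.68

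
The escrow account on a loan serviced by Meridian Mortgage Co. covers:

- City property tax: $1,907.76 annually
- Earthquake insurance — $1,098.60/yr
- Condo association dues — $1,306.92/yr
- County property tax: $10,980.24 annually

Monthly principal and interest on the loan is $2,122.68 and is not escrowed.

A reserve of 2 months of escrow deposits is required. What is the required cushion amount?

$2,548.92

City property tax = $1,907.76/yr
Earthquake insurance = $1,098.60/yr
Condo association dues = $1,306.92/yr
County property tax = $10,980.24/yr
Total annual escrow = $1,907.76 + $1,098.60 + $1,306.92 + $10,980.24 = $15,293.52
Per month = $15,293.52 ÷ 12 = $1,274.46
Cushion = 2 × $1,274.46 = $2,548.92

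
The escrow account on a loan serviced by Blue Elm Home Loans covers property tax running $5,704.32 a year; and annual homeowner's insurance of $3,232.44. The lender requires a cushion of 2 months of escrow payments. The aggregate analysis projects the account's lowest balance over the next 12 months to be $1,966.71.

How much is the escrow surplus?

$477.25

Property tax — $5,704.32 per year
Homeowner's insurance — $3,232.44 per year
Total annual escrow = $5,704.32 + $3,232.44 = $8,936.76
Base monthly escrow = $8,936.76 ÷ 12 = $744.73
Cushion = 2 × $744.73 = $1,489.46
Excess over cushion: $1,966.71 − $1,489.46 = $477.25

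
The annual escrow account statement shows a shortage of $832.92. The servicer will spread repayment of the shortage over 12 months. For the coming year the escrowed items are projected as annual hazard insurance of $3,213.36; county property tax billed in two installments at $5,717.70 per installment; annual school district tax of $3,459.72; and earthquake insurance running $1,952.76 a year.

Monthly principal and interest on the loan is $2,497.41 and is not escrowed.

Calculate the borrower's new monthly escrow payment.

Hazard insurance — $3,213.36
County property tax — $5,717.70 × 2 = $11,435.40
School district tax — $3,459.72
Earthquake insurance — $1,952.76
Total annual escrow = $3,213.36 + $11,435.40 + $3,459.72 + $1,952.76 = $20,061.24
Monthly = $20,061.24 ÷ 12 = $1,671.77
Shortage spread = $832.92 ÷ 12 = $69.41/mo
Adjusted monthly = $1,671.77 + $69.41 = $1,741.18

$1,741.18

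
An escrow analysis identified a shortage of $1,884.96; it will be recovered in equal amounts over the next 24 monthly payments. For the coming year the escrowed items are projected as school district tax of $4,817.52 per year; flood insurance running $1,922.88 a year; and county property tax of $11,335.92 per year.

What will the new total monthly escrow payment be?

$1,584.90

School district tax: $4,817.52
Flood insurance: $1,922.88
County property tax: $11,335.92
Annual escrow total = $4,817.52 + $1,922.88 + $11,335.92 = $18,076.32
Monthly = $18,076.32 ÷ 12 = $1,506.36
Shortage per month = $1,884.96 / 24 = $78.54
Adjusted monthly = $1,506.36 + $78.54 = $1,584.90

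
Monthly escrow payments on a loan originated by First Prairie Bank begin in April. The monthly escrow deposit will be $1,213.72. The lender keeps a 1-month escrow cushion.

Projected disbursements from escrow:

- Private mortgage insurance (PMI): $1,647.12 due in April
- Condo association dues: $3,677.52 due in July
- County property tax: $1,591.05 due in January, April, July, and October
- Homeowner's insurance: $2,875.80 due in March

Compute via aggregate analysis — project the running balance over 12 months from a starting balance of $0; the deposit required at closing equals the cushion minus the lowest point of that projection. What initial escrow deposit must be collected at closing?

Cushion = 1 × $1,213.72 = $1,213.72
Trial balance (start $0, +$1,213.72 each month, − disbursements):
  Apr: +$1,213.72 − $3,238.17 → -$2,024.45
  May: +$1,213.72 → -$810.73
  Jun: +$1,213.72 → $402.99
  Jul: +$1,213.72 − $5,268.57 → -$3,651.86
  Aug: +$1,213.72 → -$2,438.14
  Sep: +$1,213.72 → -$1,224.42
  Oct: +$1,213.72 − $1,591.05 → -$1,601.75
  Nov: +$1,213.72 → -$388.03
  Dec: +$1,213.72 → $825.69
  Jan: +$1,213.72 − $1,591.05 → $448.36
  Feb: +$1,213.72 → $1,662.08
  Mar: +$1,213.72 − $2,875.80 → $0.00
Lowest trial balance = -$3,651.86 (Jul)
Initial deposit = cushion − low point = $1,213.72 − (-$3,651.86) = $4,865.58

$4,865.58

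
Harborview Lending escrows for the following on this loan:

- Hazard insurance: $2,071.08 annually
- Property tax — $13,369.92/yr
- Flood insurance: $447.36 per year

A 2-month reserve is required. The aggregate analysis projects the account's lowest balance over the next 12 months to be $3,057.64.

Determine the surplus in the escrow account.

Hazard insurance — $2,071.08 per year
Property tax — $13,369.92 per year
Flood insurance — $447.36 per year
Yearly total = $2,071.08 + $13,369.92 + $447.36 = $15,888.36
Per month = $15,888.36 ÷ 12 = $1,324.03
Required cushion = 2 × $1,324.03 = $2,648.06
Excess over cushion: $3,057.64 − $2,648.06 = $409.58

$409.58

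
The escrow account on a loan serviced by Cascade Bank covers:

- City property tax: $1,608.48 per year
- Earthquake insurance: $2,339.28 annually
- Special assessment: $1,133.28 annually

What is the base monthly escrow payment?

City property tax: $1,608.48
Earthquake insurance: $2,339.28
Special assessment: $1,133.28
Total annual escrow = $1,608.48 + $2,339.28 + $1,133.28 = $5,081.04
Per month = $5,081.04 ÷ 12 = $423.42

$423.42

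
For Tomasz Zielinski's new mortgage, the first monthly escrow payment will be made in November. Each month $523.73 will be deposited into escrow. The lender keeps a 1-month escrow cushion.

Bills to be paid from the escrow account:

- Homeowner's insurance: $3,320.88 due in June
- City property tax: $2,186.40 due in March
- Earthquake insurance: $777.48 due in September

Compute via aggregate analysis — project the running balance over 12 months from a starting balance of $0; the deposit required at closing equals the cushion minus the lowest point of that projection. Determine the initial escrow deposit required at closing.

Cushion = 1 × $523.73 = $523.73
Trial balance (start $0, +$523.73 each month, − disbursements):
  Nov: +$523.73 → $523.73
  Dec: +$523.73 → $1,047.46
  Jan: +$523.73 → $1,571.19
  Feb: +$523.73 → $2,094.92
  Mar: +$523.73 − $2,186.40 → $432.25
  Apr: +$523.73 → $955.98
  May: +$523.73 → $1,479.71
  Jun: +$523.73 − $3,320.88 → -$1,317.44
  Jul: +$523.73 → -$793.71
  Aug: +$523.73 → -$269.98
  Sep: +$523.73 − $777.48 → -$523.73
  Oct: +$523.73 → $0.00
Lowest trial balance = -$1,317.44 (Jun)
Initial deposit = cushion − low point = $523.73 − (-$1,317.44) = $1,841.17

$1,841.17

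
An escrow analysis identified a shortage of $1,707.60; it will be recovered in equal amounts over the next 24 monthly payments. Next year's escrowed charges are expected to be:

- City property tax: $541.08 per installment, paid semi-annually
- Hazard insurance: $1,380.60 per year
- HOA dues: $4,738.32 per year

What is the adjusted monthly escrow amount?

City property tax — $541.08 × 2 = $1,082.16 annually
Hazard insurance — $1,380.60 annually
HOA dues — $4,738.32 annually
Yearly total = $1,082.16 + $1,380.60 + $4,738.32 = $7,201.08
Monthly = $7,201.08 ÷ 12 = $600.09
Shortage per month = $1,707.60 ÷ 24 = $71.15
Adjusted monthly = $600.09 + $71.15 = $671.24

$671.24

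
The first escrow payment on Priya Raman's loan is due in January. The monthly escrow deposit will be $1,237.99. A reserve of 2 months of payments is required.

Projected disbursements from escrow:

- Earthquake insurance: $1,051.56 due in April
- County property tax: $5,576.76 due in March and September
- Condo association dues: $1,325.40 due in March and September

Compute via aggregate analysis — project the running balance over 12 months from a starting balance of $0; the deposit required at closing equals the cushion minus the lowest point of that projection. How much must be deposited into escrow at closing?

Cushion = 2 × $1,237.99 = $2,475.98
Trial balance (start $0, +$1,237.99 each month, − disbursements):
  Jan: +$1,237.99 → $1,237.99
  Feb: +$1,237.99 → $2,475.98
  Mar: +$1,237.99 − $6,902.16 → -$3,188.19
  Apr: +$1,237.99 − $1,051.56 → -$3,001.76
  May: +$1,237.99 → -$1,763.77
  Jun: +$1,237.99 → -$525.78
  Jul: +$1,237.99 → $712.21
  Aug: +$1,237.99 → $1,950.20
  Sep: +$1,237.99 − $6,902.16 → -$3,713.97
  Oct: +$1,237.99 → -$2,475.98
  Nov: +$1,237.99 → -$1,237.99
  Dec: +$1,237.99 → $0.00
Lowest trial balance = -$3,713.97 (Sep)
Initial deposit = cushion − low point = $2,475.98 − (-$3,713.97) = $6,189.95

$6,189.95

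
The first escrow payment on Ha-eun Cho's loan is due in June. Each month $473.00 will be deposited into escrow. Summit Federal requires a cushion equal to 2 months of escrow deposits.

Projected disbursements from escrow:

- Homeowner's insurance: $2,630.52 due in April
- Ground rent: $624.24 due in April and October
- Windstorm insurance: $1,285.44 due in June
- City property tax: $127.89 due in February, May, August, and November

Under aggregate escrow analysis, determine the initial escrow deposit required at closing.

Cushion = 2 × $473.00 = $946.00
Trial balance (start $0, +$473.00 each month, − disbursements):
  Jun: +$473.00 − $1,285.44 → -$812.44
  Jul: +$473.00 → -$339.44
  Aug: +$473.00 − $127.89 → $5.67
  Sep: +$473.00 → $478.67
  Oct: +$473.00 − $624.24 → $327.43
  Nov: +$473.00 − $127.89 → $672.54
  Dec: +$473.00 → $1,145.54
  Jan: +$473.00 → $1,618.54
  Feb: +$473.00 − $127.89 → $1,963.65
  Mar: +$473.00 → $2,436.65
  Apr: +$473.00 − $3,254.76 → -$345.11
  May: +$473.00 − $127.89 → $0.00
Lowest trial balance = -$812.44 (Jun)
Initial deposit = cushion − low point = $946.00 − (-$812.44) = $1,758.44

$1,758.44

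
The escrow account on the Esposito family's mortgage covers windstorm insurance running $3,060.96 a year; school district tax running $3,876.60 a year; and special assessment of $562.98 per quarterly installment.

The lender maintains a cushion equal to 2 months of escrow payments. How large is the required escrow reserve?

Windstorm insurance — $3,060.96 annually
School district tax — $3,876.60 annually
Special assessment — $562.98 × 4 = $2,251.92 annually
Total annual escrow = $3,060.96 + $3,876.60 + $2,251.92 = $9,189.48
Monthly escrow = $9,189.48 / 12 = $765.79
Reserve = 2 × $765.79 = $1,531.58

$1,531.58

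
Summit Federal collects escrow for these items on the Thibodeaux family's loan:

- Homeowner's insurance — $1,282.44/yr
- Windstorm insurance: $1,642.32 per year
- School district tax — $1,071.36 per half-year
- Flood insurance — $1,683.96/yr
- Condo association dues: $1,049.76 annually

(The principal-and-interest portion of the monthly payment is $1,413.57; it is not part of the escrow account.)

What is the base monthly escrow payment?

Homeowner's insurance — $1,282.44 annually
Windstorm insurance — $1,642.32 annually
School district tax — $1,071.36 × 2 = $2,142.72 annually
Flood insurance — $1,683.96 annually
Condo association dues — $1,049.76 annually
Yearly total = $1,282.44 + $1,642.32 + $2,142.72 + $1,683.96 + $1,049.76 = $7,801.20
Base monthly escrow = $7,801.20 ÷ 12 = $650.10

$650.10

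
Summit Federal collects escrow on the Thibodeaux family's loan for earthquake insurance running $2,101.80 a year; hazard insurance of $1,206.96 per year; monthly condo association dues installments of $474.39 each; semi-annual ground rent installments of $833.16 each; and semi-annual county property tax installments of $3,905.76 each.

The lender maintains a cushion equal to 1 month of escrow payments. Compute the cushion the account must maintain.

Earthquake insurance — $2,101.80
Hazard insurance — $1,206.96
Condo association dues — $474.39 × 12 = $5,692.68
Ground rent — $833.16 × 2 = $1,666.32
County property tax — $3,905.76 × 2 = $7,811.52
Annual escrow total = $18,479.28
Monthly = $18,479.28 ÷ 12 = $1,539.94
Cushion = 1 × $1,539.94 = $1,539.94

$1,539.94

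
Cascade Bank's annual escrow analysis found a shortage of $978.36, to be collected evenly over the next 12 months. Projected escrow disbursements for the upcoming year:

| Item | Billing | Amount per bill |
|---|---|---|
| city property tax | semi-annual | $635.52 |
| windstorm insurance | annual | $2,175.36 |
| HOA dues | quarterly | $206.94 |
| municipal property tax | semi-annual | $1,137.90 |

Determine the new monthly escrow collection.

City property tax: $635.52 × 2 = $1,271.04 annually
Windstorm insurance: $2,175.36 annually
HOA dues: $206.94 × 4 = $827.76 annually
Municipal property tax: $1,137.90 × 2 = $2,275.80 annually
Total annual escrow = $6,549.96
Monthly = $6,549.96 ÷ 12 = $545.83
Shortage spread = $978.36 ÷ 12 = $81.53/mo
Adjusted monthly = $545.83 + $81.53 = $627.36

$627.36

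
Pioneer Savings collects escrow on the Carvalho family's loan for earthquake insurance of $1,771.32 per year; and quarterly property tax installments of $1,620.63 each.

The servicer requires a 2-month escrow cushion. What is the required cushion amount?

Earthquake insurance: $1,771.32/yr
Property tax: $1,620.63 × 4 = $6,482.52/yr
Annual escrow total = $1,771.32 + $6,482.52 = $8,253.84
Monthly = $8,253.84 / 12 = $687.82
Reserve = 2 × $687.82 = $1,375.64

$1,375.64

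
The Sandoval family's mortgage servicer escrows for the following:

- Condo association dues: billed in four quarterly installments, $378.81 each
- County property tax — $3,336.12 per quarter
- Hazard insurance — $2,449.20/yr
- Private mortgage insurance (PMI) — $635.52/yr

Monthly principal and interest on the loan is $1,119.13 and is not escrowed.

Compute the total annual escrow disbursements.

$17,944.44

Condo association dues — $378.81 × 4 = $1,515.24 annually
County property tax — $3,336.12 × 4 = $13,344.48 annually
Hazard insurance — $2,449.20 annually
Private mortgage insurance (PMI) — $635.52 annually
Total per year = $1,515.24 + $13,344.48 + $2,449.20 + $635.52 = $17,944.44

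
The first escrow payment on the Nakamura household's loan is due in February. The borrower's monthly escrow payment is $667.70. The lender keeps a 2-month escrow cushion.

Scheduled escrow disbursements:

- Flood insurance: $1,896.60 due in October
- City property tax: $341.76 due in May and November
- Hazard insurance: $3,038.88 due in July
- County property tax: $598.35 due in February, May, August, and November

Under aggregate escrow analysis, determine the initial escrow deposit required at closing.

$2,670.80

Cushion = 2 × $667.70 = $1,335.40
Trial balance (start $0, +$667.70 each month, − disbursements):
  Feb: +$667.70 − $598.35 → $69.35
  Mar: +$667.70 → $737.05
  Apr: +$667.70 → $1,404.75
  May: +$667.70 − $940.11 → $1,132.34
  Jun: +$667.70 → $1,800.04
  Jul: +$667.70 − $3,038.88 → -$571.14
  Aug: +$667.70 − $598.35 → -$501.79
  Sep: +$667.70 → $165.91
  Oct: +$667.70 − $1,896.60 → -$1,062.99
  Nov: +$667.70 − $940.11 → -$1,335.40
  Dec: +$667.70 → -$667.70
  Jan: +$667.70 → $0.00
Lowest trial balance = -$1,335.40 (Nov)
Initial deposit = cushion − low point = $1,335.40 − (-$1,335.40) = $2,670.80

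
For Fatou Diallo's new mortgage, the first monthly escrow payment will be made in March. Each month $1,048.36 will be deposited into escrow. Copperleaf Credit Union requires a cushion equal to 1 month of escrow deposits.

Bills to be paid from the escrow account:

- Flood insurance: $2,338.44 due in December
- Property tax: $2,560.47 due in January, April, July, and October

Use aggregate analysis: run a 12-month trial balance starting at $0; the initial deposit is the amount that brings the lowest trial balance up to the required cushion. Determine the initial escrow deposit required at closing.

$2,096.72

Cushion = 1 × $1,048.36 = $1,048.36
Trial balance (start $0, +$1,048.36 each month, − disbursements):
  Mar: +$1,048.36 → $1,048.36
  Apr: +$1,048.36 − $2,560.47 → -$463.75
  May: +$1,048.36 → $584.61
  Jun: +$1,048.36 → $1,632.97
  Jul: +$1,048.36 − $2,560.47 → $120.86
  Aug: +$1,048.36 → $1,169.22
  Sep: +$1,048.36 → $2,217.58
  Oct: +$1,048.36 − $2,560.47 → $705.47
  Nov: +$1,048.36 → $1,753.83
  Dec: +$1,048.36 − $2,338.44 → $463.75
  Jan: +$1,048.36 − $2,560.47 → -$1,048.36
  Feb: +$1,048.36 → $0.00
Lowest trial balance = -$1,048.36 (Jan)
Initial deposit = cushion − low point = $1,048.36 − (-$1,048.36) = $2,096.72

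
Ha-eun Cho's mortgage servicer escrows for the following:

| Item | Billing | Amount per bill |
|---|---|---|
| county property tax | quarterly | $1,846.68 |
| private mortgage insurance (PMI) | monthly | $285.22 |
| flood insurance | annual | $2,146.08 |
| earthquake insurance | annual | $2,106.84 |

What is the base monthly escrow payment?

County property tax — $1,846.68 × 4 = $7,386.72 annually
Private mortgage insurance (PMI) — $285.22 × 12 = $3,422.64 annually
Flood insurance — $2,146.08 annually
Earthquake insurance — $2,106.84 annually
Total per year = $7,386.72 + $3,422.64 + $2,146.08 + $2,106.84 = $15,062.28
Per month = $15,062.28 / 12 = $1,255.19

$1,255.19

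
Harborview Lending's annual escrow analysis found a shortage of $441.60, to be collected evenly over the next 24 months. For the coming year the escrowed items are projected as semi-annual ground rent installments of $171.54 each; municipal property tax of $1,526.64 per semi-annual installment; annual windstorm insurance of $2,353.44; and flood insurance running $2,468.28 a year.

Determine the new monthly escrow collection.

$703.24

Ground rent = $171.54 × 2 = $343.08 annually
Municipal property tax = $1,526.64 × 2 = $3,053.28 annually
Windstorm insurance = $2,353.44 annually
Flood insurance = $2,468.28 annually
Annual escrow total = $343.08 + $3,053.28 + $2,353.44 + $2,468.28 = $8,218.08
Monthly = $8,218.08 / 12 = $684.84
Monthly shortage recovery: $441.60 / 24 = $18.40
Adjusted monthly = $684.84 + $18.40 = $703.24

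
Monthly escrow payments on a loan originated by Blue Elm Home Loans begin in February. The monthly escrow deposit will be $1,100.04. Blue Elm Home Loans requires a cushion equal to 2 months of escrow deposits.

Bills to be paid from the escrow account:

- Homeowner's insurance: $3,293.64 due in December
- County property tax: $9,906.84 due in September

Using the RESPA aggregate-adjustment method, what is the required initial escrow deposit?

Cushion = 2 × $1,100.04 = $2,200.08
Trial balance (start $0, +$1,100.04 each month, − disbursements):
  Feb: +$1,100.04 → $1,100.04
  Mar: +$1,100.04 → $2,200.08
  Apr: +$1,100.04 → $3,300.12
  May: +$1,100.04 → $4,400.16
  Jun: +$1,100.04 → $5,500.20
  Jul: +$1,100.04 → $6,600.24
  Aug: +$1,100.04 → $7,700.28
  Sep: +$1,100.04 − $9,906.84 → -$1,106.52
  Oct: +$1,100.04 → -$6.48
  Nov: +$1,100.04 → $1,093.56
  Dec: +$1,100.04 − $3,293.64 → -$1,100.04
  Jan: +$1,100.04 → $0.00
Lowest trial balance = -$1,106.52 (Sep)
Initial deposit = cushion − low point = $2,200.08 − (-$1,106.52) = $3,306.60

$3,306.60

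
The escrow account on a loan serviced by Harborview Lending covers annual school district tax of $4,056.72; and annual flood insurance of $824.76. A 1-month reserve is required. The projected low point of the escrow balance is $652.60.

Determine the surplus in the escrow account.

School district tax — $4,056.72 annually
Flood insurance — $824.76 annually
Total per year = $4,056.72 + $824.76 = $4,881.48
Monthly = $4,881.48 ÷ 12 = $406.79
Required reserve = 1 × $406.79 = $406.79
Surplus = $652.60 − $406.79 = $245.81

$245.81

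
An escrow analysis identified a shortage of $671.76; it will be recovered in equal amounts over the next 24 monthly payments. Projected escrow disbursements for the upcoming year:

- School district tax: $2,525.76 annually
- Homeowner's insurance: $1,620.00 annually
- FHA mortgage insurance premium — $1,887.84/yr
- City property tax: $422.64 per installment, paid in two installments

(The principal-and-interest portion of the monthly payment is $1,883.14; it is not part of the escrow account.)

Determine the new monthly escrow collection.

School district tax: $2,525.76 per year
Homeowner's insurance: $1,620.00 per year
FHA mortgage insurance premium: $1,887.84 per year
City property tax: $422.64 × 2 = $845.28 per year
Total annual escrow = $2,525.76 + $1,620.00 + $1,887.84 + $845.28 = $6,878.88
Monthly escrow = $6,878.88 ÷ 12 = $573.24
Monthly shortage recovery: $671.76 ÷ 24 = $27.99
New monthly escrow = $573.24 + $27.99 = $601.23

$601.23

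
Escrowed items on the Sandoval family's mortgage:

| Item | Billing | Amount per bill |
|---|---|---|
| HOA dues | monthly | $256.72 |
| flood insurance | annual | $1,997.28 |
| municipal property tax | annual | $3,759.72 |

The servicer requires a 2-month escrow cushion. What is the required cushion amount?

HOA dues: $256.72 × 12 = $3,080.64 annually
Flood insurance: $1,997.28 annually
Municipal property tax: $3,759.72 annually
Annual escrow total = $8,837.64
Base monthly escrow = $8,837.64 ÷ 12 = $736.47
Cushion = 2 × $736.47 = $1,472.94

$1,472.94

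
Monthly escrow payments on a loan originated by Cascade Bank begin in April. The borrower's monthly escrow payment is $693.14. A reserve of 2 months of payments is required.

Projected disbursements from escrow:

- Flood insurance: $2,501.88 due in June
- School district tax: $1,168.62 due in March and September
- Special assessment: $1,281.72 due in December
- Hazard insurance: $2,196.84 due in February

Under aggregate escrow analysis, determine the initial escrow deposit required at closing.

Cushion = 2 × $693.14 = $1,386.28
Trial balance (start $0, +$693.14 each month, − disbursements):
  Apr: +$693.14 → $693.14
  May: +$693.14 → $1,386.28
  Jun: +$693.14 − $2,501.88 → -$422.46
  Jul: +$693.14 → $270.68
  Aug: +$693.14 → $963.82
  Sep: +$693.14 − $1,168.62 → $488.34
  Oct: +$693.14 → $1,181.48
  Nov: +$693.14 → $1,874.62
  Dec: +$693.14 − $1,281.72 → $1,286.04
  Jan: +$693.14 → $1,979.18
  Feb: +$693.14 − $2,196.84 → $475.48
  Mar: +$693.14 − $1,168.62 → $0.00
Lowest trial balance = -$422.46 (Jun)
Initial deposit = cushion − low point = $1,386.28 − (-$422.46) = $1,808.74

$1,808.74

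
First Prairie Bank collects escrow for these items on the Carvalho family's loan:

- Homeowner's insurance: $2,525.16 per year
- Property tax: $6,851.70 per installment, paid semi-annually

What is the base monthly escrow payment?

Homeowner's insurance: $2,525.16 annually
Property tax: $6,851.70 × 2 = $13,703.40 annually
Annual escrow total = $2,525.16 + $13,703.40 = $16,228.56
Base monthly escrow = $16,228.56 ÷ 12 = $1,352.38

$1,352.38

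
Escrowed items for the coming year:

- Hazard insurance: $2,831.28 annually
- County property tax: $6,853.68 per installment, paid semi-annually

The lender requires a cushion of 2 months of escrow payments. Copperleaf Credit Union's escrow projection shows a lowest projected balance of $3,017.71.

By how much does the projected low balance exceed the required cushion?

$261.27

Hazard insurance: $2,831.28 per year
County property tax: $6,853.68 × 2 = $13,707.36 per year
Annual escrow total = $16,538.64
Base monthly escrow = $16,538.64 ÷ 12 = $1,378.22
Cushion = 2 × $1,378.22 = $2,756.44
Excess over cushion: $3,017.71 − $2,756.44 = $261.27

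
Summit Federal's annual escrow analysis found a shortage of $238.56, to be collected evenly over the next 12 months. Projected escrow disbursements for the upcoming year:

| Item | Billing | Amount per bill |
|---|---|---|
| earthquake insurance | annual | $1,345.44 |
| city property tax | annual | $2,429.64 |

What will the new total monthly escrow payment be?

$334.47

Earthquake insurance: $1,345.44/yr
City property tax: $2,429.64/yr
Annual escrow total = $1,345.44 + $2,429.64 = $3,775.08
Base monthly escrow = $3,775.08 ÷ 12 = $314.59
Shortage per month = $238.56 / 12 = $19.88
New monthly escrow = $314.59 + $19.88 = $334.47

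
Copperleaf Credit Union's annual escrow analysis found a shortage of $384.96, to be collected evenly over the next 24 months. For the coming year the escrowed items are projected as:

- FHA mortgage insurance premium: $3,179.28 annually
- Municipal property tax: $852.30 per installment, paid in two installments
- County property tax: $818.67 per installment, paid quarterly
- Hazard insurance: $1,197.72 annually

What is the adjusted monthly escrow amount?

$795.73

FHA mortgage insurance premium: $3,179.28
Municipal property tax: $852.30 × 2 = $1,704.60
County property tax: $818.67 × 4 = $3,274.68
Hazard insurance: $1,197.72
Annual escrow total = $9,356.28
Monthly = $9,356.28 / 12 = $779.69
Shortage per month = $384.96 / 24 = $16.04
Adjusted monthly = $779.69 + $16.04 = $795.73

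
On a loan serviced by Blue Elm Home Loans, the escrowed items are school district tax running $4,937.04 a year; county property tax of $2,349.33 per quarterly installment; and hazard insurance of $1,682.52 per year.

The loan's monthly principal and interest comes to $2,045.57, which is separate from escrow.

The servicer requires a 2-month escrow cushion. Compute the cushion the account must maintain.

$2,669.48

School district tax = $4,937.04
County property tax = $2,349.33 × 4 = $9,397.32
Hazard insurance = $1,682.52
Combined annual = $16,016.88
Monthly escrow = $16,016.88 ÷ 12 = $1,334.74
Cushion = 2 × $1,334.74 = $2,669.48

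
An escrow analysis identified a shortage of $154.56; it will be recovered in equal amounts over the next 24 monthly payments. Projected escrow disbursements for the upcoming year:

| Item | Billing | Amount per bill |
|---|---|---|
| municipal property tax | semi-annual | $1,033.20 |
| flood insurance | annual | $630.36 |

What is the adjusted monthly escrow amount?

$231.17

Municipal property tax: $1,033.20 × 2 = $2,066.40/yr
Flood insurance: $630.36/yr
Yearly total = $2,066.40 + $630.36 = $2,696.76
Monthly escrow = $2,696.76 / 12 = $224.73
Shortage spread = $154.56 / 24 = $6.44/mo
New monthly escrow = $224.73 + $6.44 = $231.17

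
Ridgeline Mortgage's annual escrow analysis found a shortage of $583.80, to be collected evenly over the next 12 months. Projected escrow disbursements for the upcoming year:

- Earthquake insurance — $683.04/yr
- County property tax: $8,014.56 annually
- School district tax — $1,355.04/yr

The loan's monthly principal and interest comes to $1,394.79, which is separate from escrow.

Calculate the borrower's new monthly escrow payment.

Earthquake insurance: $683.04
County property tax: $8,014.56
School district tax: $1,355.04
Total annual escrow = $683.04 + $8,014.56 + $1,355.04 = $10,052.64
Monthly = $10,052.64 ÷ 12 = $837.72
Monthly shortage recovery: $583.80 / 12 = $48.65
New monthly escrow = $837.72 + $48.65 = $886.37

$886.37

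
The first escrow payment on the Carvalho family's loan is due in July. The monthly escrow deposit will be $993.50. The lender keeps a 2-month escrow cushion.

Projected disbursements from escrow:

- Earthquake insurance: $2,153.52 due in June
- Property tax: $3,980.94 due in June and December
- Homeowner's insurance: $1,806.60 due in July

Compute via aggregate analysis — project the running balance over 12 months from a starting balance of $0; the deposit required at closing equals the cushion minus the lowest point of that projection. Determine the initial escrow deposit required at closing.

$2,800.10

Cushion = 2 × $993.50 = $1,987.00
Trial balance (start $0, +$993.50 each month, − disbursements):
  Jul: +$993.50 − $1,806.60 → -$813.10
  Aug: +$993.50 → $180.40
  Sep: +$993.50 → $1,173.90
  Oct: +$993.50 → $2,167.40
  Nov: +$993.50 → $3,160.90
  Dec: +$993.50 − $3,980.94 → $173.46
  Jan: +$993.50 → $1,166.96
  Feb: +$993.50 → $2,160.46
  Mar: +$993.50 → $3,153.96
  Apr: +$993.50 → $4,147.46
  May: +$993.50 → $5,140.96
  Jun: +$993.50 − $6,134.46 → $0.00
Lowest trial balance = -$813.10 (Jul)
Initial deposit = cushion − low point = $1,987.00 − (-$813.10) = $2,800.10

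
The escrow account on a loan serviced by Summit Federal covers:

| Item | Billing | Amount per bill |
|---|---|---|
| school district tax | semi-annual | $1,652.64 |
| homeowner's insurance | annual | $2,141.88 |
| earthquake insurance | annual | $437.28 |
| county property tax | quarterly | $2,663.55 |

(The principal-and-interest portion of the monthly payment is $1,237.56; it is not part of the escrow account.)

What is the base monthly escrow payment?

$1,378.22

School district tax = $1,652.64 × 2 = $3,305.28 annually
Homeowner's insurance = $2,141.88 annually
Earthquake insurance = $437.28 annually
County property tax = $2,663.55 × 4 = $10,654.20 annually
Combined annual = $16,538.64
Per month = $16,538.64 ÷ 12 = $1,378.22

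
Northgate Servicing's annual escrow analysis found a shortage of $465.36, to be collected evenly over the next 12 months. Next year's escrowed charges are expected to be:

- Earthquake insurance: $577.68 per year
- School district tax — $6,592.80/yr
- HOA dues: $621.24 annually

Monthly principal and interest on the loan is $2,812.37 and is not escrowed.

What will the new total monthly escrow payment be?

Earthquake insurance: $577.68
School district tax: $6,592.80
HOA dues: $621.24
Yearly total = $577.68 + $6,592.80 + $621.24 = $7,791.72
Base monthly escrow = $7,791.72 ÷ 12 = $649.31
Shortage spread = $465.36 ÷ 12 = $38.78/mo
New monthly escrow = $649.31 + $38.78 = $688.09

$688.09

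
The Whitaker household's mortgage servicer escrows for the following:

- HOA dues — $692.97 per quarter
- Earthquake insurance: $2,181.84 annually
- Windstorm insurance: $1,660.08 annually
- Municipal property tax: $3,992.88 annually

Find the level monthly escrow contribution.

HOA dues: $692.97 × 4 = $2,771.88
Earthquake insurance: $2,181.84
Windstorm insurance: $1,660.08
Municipal property tax: $3,992.88
Combined annual = $10,606.68
Per month = $10,606.68 ÷ 12 = $883.89

$883.89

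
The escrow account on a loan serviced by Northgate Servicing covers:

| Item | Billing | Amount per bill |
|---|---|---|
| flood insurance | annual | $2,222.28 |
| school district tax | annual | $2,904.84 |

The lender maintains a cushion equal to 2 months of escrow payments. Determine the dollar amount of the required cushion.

$854.52

Flood insurance: $2,222.28 annually
School district tax: $2,904.84 annually
Annual escrow total = $2,222.28 + $2,904.84 = $5,127.12
Base monthly escrow = $5,127.12 / 12 = $427.26
Cushion = 2 × $427.26 = $854.52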